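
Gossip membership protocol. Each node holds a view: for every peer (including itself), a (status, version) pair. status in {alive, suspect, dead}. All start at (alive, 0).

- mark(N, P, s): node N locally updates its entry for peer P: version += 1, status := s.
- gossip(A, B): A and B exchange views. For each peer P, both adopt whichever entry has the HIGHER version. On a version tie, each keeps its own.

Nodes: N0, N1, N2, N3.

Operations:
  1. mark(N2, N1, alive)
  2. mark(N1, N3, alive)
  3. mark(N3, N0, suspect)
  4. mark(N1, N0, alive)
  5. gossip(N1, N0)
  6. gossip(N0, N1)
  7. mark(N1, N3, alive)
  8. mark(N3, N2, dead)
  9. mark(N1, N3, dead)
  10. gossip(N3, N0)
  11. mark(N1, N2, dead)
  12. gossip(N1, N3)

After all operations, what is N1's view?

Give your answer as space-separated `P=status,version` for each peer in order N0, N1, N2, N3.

Op 1: N2 marks N1=alive -> (alive,v1)
Op 2: N1 marks N3=alive -> (alive,v1)
Op 3: N3 marks N0=suspect -> (suspect,v1)
Op 4: N1 marks N0=alive -> (alive,v1)
Op 5: gossip N1<->N0 -> N1.N0=(alive,v1) N1.N1=(alive,v0) N1.N2=(alive,v0) N1.N3=(alive,v1) | N0.N0=(alive,v1) N0.N1=(alive,v0) N0.N2=(alive,v0) N0.N3=(alive,v1)
Op 6: gossip N0<->N1 -> N0.N0=(alive,v1) N0.N1=(alive,v0) N0.N2=(alive,v0) N0.N3=(alive,v1) | N1.N0=(alive,v1) N1.N1=(alive,v0) N1.N2=(alive,v0) N1.N3=(alive,v1)
Op 7: N1 marks N3=alive -> (alive,v2)
Op 8: N3 marks N2=dead -> (dead,v1)
Op 9: N1 marks N3=dead -> (dead,v3)
Op 10: gossip N3<->N0 -> N3.N0=(suspect,v1) N3.N1=(alive,v0) N3.N2=(dead,v1) N3.N3=(alive,v1) | N0.N0=(alive,v1) N0.N1=(alive,v0) N0.N2=(dead,v1) N0.N3=(alive,v1)
Op 11: N1 marks N2=dead -> (dead,v1)
Op 12: gossip N1<->N3 -> N1.N0=(alive,v1) N1.N1=(alive,v0) N1.N2=(dead,v1) N1.N3=(dead,v3) | N3.N0=(suspect,v1) N3.N1=(alive,v0) N3.N2=(dead,v1) N3.N3=(dead,v3)

Answer: N0=alive,1 N1=alive,0 N2=dead,1 N3=dead,3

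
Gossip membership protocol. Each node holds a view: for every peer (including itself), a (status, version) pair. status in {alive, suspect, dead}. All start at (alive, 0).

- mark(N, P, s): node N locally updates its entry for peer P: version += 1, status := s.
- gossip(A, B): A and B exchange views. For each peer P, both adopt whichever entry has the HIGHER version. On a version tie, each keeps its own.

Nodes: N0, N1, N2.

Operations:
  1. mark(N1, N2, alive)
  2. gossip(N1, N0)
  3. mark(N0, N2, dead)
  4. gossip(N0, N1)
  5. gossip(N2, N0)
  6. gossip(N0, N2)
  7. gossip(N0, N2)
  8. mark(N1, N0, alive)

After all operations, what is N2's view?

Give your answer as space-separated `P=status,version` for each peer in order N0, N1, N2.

Answer: N0=alive,0 N1=alive,0 N2=dead,2

Derivation:
Op 1: N1 marks N2=alive -> (alive,v1)
Op 2: gossip N1<->N0 -> N1.N0=(alive,v0) N1.N1=(alive,v0) N1.N2=(alive,v1) | N0.N0=(alive,v0) N0.N1=(alive,v0) N0.N2=(alive,v1)
Op 3: N0 marks N2=dead -> (dead,v2)
Op 4: gossip N0<->N1 -> N0.N0=(alive,v0) N0.N1=(alive,v0) N0.N2=(dead,v2) | N1.N0=(alive,v0) N1.N1=(alive,v0) N1.N2=(dead,v2)
Op 5: gossip N2<->N0 -> N2.N0=(alive,v0) N2.N1=(alive,v0) N2.N2=(dead,v2) | N0.N0=(alive,v0) N0.N1=(alive,v0) N0.N2=(dead,v2)
Op 6: gossip N0<->N2 -> N0.N0=(alive,v0) N0.N1=(alive,v0) N0.N2=(dead,v2) | N2.N0=(alive,v0) N2.N1=(alive,v0) N2.N2=(dead,v2)
Op 7: gossip N0<->N2 -> N0.N0=(alive,v0) N0.N1=(alive,v0) N0.N2=(dead,v2) | N2.N0=(alive,v0) N2.N1=(alive,v0) N2.N2=(dead,v2)
Op 8: N1 marks N0=alive -> (alive,v1)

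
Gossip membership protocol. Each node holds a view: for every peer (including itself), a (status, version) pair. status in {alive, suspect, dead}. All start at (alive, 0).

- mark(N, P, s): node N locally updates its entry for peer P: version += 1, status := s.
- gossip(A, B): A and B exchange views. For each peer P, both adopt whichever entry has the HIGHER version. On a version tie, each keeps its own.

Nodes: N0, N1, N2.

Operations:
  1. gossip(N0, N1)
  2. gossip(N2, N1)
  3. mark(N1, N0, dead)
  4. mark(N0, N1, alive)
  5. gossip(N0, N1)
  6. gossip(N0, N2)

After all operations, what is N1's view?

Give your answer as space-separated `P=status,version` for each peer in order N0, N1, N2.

Answer: N0=dead,1 N1=alive,1 N2=alive,0

Derivation:
Op 1: gossip N0<->N1 -> N0.N0=(alive,v0) N0.N1=(alive,v0) N0.N2=(alive,v0) | N1.N0=(alive,v0) N1.N1=(alive,v0) N1.N2=(alive,v0)
Op 2: gossip N2<->N1 -> N2.N0=(alive,v0) N2.N1=(alive,v0) N2.N2=(alive,v0) | N1.N0=(alive,v0) N1.N1=(alive,v0) N1.N2=(alive,v0)
Op 3: N1 marks N0=dead -> (dead,v1)
Op 4: N0 marks N1=alive -> (alive,v1)
Op 5: gossip N0<->N1 -> N0.N0=(dead,v1) N0.N1=(alive,v1) N0.N2=(alive,v0) | N1.N0=(dead,v1) N1.N1=(alive,v1) N1.N2=(alive,v0)
Op 6: gossip N0<->N2 -> N0.N0=(dead,v1) N0.N1=(alive,v1) N0.N2=(alive,v0) | N2.N0=(dead,v1) N2.N1=(alive,v1) N2.N2=(alive,v0)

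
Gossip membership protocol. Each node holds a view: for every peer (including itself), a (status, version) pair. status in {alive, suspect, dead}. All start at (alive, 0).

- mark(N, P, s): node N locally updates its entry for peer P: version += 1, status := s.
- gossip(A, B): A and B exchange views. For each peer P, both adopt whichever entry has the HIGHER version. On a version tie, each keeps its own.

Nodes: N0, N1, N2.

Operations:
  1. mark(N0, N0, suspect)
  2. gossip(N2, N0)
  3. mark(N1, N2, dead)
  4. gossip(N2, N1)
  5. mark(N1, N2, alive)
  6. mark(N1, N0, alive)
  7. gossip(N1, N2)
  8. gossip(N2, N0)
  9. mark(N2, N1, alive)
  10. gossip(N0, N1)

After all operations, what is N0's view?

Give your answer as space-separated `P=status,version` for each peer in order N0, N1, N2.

Answer: N0=alive,2 N1=alive,0 N2=alive,2

Derivation:
Op 1: N0 marks N0=suspect -> (suspect,v1)
Op 2: gossip N2<->N0 -> N2.N0=(suspect,v1) N2.N1=(alive,v0) N2.N2=(alive,v0) | N0.N0=(suspect,v1) N0.N1=(alive,v0) N0.N2=(alive,v0)
Op 3: N1 marks N2=dead -> (dead,v1)
Op 4: gossip N2<->N1 -> N2.N0=(suspect,v1) N2.N1=(alive,v0) N2.N2=(dead,v1) | N1.N0=(suspect,v1) N1.N1=(alive,v0) N1.N2=(dead,v1)
Op 5: N1 marks N2=alive -> (alive,v2)
Op 6: N1 marks N0=alive -> (alive,v2)
Op 7: gossip N1<->N2 -> N1.N0=(alive,v2) N1.N1=(alive,v0) N1.N2=(alive,v2) | N2.N0=(alive,v2) N2.N1=(alive,v0) N2.N2=(alive,v2)
Op 8: gossip N2<->N0 -> N2.N0=(alive,v2) N2.N1=(alive,v0) N2.N2=(alive,v2) | N0.N0=(alive,v2) N0.N1=(alive,v0) N0.N2=(alive,v2)
Op 9: N2 marks N1=alive -> (alive,v1)
Op 10: gossip N0<->N1 -> N0.N0=(alive,v2) N0.N1=(alive,v0) N0.N2=(alive,v2) | N1.N0=(alive,v2) N1.N1=(alive,v0) N1.N2=(alive,v2)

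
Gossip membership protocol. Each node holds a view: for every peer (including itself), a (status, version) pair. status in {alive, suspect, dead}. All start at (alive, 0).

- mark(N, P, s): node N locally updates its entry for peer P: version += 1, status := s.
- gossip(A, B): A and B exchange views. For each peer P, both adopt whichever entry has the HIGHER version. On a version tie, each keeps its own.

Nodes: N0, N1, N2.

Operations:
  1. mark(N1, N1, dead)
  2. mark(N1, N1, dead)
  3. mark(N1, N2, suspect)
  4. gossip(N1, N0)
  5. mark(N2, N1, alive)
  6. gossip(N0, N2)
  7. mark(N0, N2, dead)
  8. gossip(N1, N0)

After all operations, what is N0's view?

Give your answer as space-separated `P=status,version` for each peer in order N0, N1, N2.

Answer: N0=alive,0 N1=dead,2 N2=dead,2

Derivation:
Op 1: N1 marks N1=dead -> (dead,v1)
Op 2: N1 marks N1=dead -> (dead,v2)
Op 3: N1 marks N2=suspect -> (suspect,v1)
Op 4: gossip N1<->N0 -> N1.N0=(alive,v0) N1.N1=(dead,v2) N1.N2=(suspect,v1) | N0.N0=(alive,v0) N0.N1=(dead,v2) N0.N2=(suspect,v1)
Op 5: N2 marks N1=alive -> (alive,v1)
Op 6: gossip N0<->N2 -> N0.N0=(alive,v0) N0.N1=(dead,v2) N0.N2=(suspect,v1) | N2.N0=(alive,v0) N2.N1=(dead,v2) N2.N2=(suspect,v1)
Op 7: N0 marks N2=dead -> (dead,v2)
Op 8: gossip N1<->N0 -> N1.N0=(alive,v0) N1.N1=(dead,v2) N1.N2=(dead,v2) | N0.N0=(alive,v0) N0.N1=(dead,v2) N0.N2=(dead,v2)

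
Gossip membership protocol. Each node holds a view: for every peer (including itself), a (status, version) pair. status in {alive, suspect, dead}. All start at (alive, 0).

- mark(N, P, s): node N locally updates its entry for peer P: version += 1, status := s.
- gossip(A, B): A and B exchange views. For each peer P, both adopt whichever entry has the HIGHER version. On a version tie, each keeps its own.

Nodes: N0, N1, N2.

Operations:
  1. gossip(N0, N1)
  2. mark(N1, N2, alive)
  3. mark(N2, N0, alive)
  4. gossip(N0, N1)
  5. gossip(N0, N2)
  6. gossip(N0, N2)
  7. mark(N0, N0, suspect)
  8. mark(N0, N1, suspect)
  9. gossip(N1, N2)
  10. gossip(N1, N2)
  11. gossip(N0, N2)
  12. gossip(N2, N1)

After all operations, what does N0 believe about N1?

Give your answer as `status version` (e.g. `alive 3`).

Answer: suspect 1

Derivation:
Op 1: gossip N0<->N1 -> N0.N0=(alive,v0) N0.N1=(alive,v0) N0.N2=(alive,v0) | N1.N0=(alive,v0) N1.N1=(alive,v0) N1.N2=(alive,v0)
Op 2: N1 marks N2=alive -> (alive,v1)
Op 3: N2 marks N0=alive -> (alive,v1)
Op 4: gossip N0<->N1 -> N0.N0=(alive,v0) N0.N1=(alive,v0) N0.N2=(alive,v1) | N1.N0=(alive,v0) N1.N1=(alive,v0) N1.N2=(alive,v1)
Op 5: gossip N0<->N2 -> N0.N0=(alive,v1) N0.N1=(alive,v0) N0.N2=(alive,v1) | N2.N0=(alive,v1) N2.N1=(alive,v0) N2.N2=(alive,v1)
Op 6: gossip N0<->N2 -> N0.N0=(alive,v1) N0.N1=(alive,v0) N0.N2=(alive,v1) | N2.N0=(alive,v1) N2.N1=(alive,v0) N2.N2=(alive,v1)
Op 7: N0 marks N0=suspect -> (suspect,v2)
Op 8: N0 marks N1=suspect -> (suspect,v1)
Op 9: gossip N1<->N2 -> N1.N0=(alive,v1) N1.N1=(alive,v0) N1.N2=(alive,v1) | N2.N0=(alive,v1) N2.N1=(alive,v0) N2.N2=(alive,v1)
Op 10: gossip N1<->N2 -> N1.N0=(alive,v1) N1.N1=(alive,v0) N1.N2=(alive,v1) | N2.N0=(alive,v1) N2.N1=(alive,v0) N2.N2=(alive,v1)
Op 11: gossip N0<->N2 -> N0.N0=(suspect,v2) N0.N1=(suspect,v1) N0.N2=(alive,v1) | N2.N0=(suspect,v2) N2.N1=(suspect,v1) N2.N2=(alive,v1)
Op 12: gossip N2<->N1 -> N2.N0=(suspect,v2) N2.N1=(suspect,v1) N2.N2=(alive,v1) | N1.N0=(suspect,v2) N1.N1=(suspect,v1) N1.N2=(alive,v1)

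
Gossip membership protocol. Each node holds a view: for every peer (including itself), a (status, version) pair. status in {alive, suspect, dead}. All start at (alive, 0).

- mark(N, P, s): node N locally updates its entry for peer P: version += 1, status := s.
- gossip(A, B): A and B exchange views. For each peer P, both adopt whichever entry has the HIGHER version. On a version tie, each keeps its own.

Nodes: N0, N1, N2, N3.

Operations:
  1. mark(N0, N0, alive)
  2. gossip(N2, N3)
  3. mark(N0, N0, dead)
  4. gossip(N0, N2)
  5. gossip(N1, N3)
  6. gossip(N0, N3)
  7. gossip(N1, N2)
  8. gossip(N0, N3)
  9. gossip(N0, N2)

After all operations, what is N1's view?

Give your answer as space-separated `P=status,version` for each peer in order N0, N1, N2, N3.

Answer: N0=dead,2 N1=alive,0 N2=alive,0 N3=alive,0

Derivation:
Op 1: N0 marks N0=alive -> (alive,v1)
Op 2: gossip N2<->N3 -> N2.N0=(alive,v0) N2.N1=(alive,v0) N2.N2=(alive,v0) N2.N3=(alive,v0) | N3.N0=(alive,v0) N3.N1=(alive,v0) N3.N2=(alive,v0) N3.N3=(alive,v0)
Op 3: N0 marks N0=dead -> (dead,v2)
Op 4: gossip N0<->N2 -> N0.N0=(dead,v2) N0.N1=(alive,v0) N0.N2=(alive,v0) N0.N3=(alive,v0) | N2.N0=(dead,v2) N2.N1=(alive,v0) N2.N2=(alive,v0) N2.N3=(alive,v0)
Op 5: gossip N1<->N3 -> N1.N0=(alive,v0) N1.N1=(alive,v0) N1.N2=(alive,v0) N1.N3=(alive,v0) | N3.N0=(alive,v0) N3.N1=(alive,v0) N3.N2=(alive,v0) N3.N3=(alive,v0)
Op 6: gossip N0<->N3 -> N0.N0=(dead,v2) N0.N1=(alive,v0) N0.N2=(alive,v0) N0.N3=(alive,v0) | N3.N0=(dead,v2) N3.N1=(alive,v0) N3.N2=(alive,v0) N3.N3=(alive,v0)
Op 7: gossip N1<->N2 -> N1.N0=(dead,v2) N1.N1=(alive,v0) N1.N2=(alive,v0) N1.N3=(alive,v0) | N2.N0=(dead,v2) N2.N1=(alive,v0) N2.N2=(alive,v0) N2.N3=(alive,v0)
Op 8: gossip N0<->N3 -> N0.N0=(dead,v2) N0.N1=(alive,v0) N0.N2=(alive,v0) N0.N3=(alive,v0) | N3.N0=(dead,v2) N3.N1=(alive,v0) N3.N2=(alive,v0) N3.N3=(alive,v0)
Op 9: gossip N0<->N2 -> N0.N0=(dead,v2) N0.N1=(alive,v0) N0.N2=(alive,v0) N0.N3=(alive,v0) | N2.N0=(dead,v2) N2.N1=(alive,v0) N2.N2=(alive,v0) N2.N3=(alive,v0)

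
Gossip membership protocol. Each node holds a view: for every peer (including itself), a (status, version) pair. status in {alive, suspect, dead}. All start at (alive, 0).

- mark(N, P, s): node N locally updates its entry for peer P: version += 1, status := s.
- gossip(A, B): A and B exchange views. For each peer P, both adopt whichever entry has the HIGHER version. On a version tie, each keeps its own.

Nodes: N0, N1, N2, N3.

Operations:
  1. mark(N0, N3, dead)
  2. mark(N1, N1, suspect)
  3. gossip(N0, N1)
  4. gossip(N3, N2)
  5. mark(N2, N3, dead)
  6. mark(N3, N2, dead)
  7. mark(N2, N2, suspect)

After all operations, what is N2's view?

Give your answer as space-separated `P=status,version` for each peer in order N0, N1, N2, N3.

Answer: N0=alive,0 N1=alive,0 N2=suspect,1 N3=dead,1

Derivation:
Op 1: N0 marks N3=dead -> (dead,v1)
Op 2: N1 marks N1=suspect -> (suspect,v1)
Op 3: gossip N0<->N1 -> N0.N0=(alive,v0) N0.N1=(suspect,v1) N0.N2=(alive,v0) N0.N3=(dead,v1) | N1.N0=(alive,v0) N1.N1=(suspect,v1) N1.N2=(alive,v0) N1.N3=(dead,v1)
Op 4: gossip N3<->N2 -> N3.N0=(alive,v0) N3.N1=(alive,v0) N3.N2=(alive,v0) N3.N3=(alive,v0) | N2.N0=(alive,v0) N2.N1=(alive,v0) N2.N2=(alive,v0) N2.N3=(alive,v0)
Op 5: N2 marks N3=dead -> (dead,v1)
Op 6: N3 marks N2=dead -> (dead,v1)
Op 7: N2 marks N2=suspect -> (suspect,v1)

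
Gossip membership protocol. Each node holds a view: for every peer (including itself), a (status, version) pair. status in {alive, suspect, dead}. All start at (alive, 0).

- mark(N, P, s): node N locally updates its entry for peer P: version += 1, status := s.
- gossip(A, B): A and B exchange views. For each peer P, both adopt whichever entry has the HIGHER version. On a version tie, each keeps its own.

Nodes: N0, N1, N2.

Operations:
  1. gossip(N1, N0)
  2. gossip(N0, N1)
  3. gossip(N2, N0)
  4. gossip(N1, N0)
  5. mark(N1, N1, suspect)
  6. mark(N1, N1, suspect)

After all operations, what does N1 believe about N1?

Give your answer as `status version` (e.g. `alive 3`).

Answer: suspect 2

Derivation:
Op 1: gossip N1<->N0 -> N1.N0=(alive,v0) N1.N1=(alive,v0) N1.N2=(alive,v0) | N0.N0=(alive,v0) N0.N1=(alive,v0) N0.N2=(alive,v0)
Op 2: gossip N0<->N1 -> N0.N0=(alive,v0) N0.N1=(alive,v0) N0.N2=(alive,v0) | N1.N0=(alive,v0) N1.N1=(alive,v0) N1.N2=(alive,v0)
Op 3: gossip N2<->N0 -> N2.N0=(alive,v0) N2.N1=(alive,v0) N2.N2=(alive,v0) | N0.N0=(alive,v0) N0.N1=(alive,v0) N0.N2=(alive,v0)
Op 4: gossip N1<->N0 -> N1.N0=(alive,v0) N1.N1=(alive,v0) N1.N2=(alive,v0) | N0.N0=(alive,v0) N0.N1=(alive,v0) N0.N2=(alive,v0)
Op 5: N1 marks N1=suspect -> (suspect,v1)
Op 6: N1 marks N1=suspect -> (suspect,v2)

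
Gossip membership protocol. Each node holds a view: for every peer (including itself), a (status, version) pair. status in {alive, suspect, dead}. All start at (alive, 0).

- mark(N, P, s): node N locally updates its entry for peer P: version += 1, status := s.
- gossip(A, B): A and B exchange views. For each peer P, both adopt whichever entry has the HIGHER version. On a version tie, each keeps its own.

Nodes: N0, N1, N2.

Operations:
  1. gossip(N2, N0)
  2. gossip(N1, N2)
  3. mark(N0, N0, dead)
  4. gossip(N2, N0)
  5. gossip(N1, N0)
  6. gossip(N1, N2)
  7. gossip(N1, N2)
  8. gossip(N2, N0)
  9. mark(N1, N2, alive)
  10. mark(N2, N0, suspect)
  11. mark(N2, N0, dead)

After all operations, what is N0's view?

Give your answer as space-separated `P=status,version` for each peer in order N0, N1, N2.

Answer: N0=dead,1 N1=alive,0 N2=alive,0

Derivation:
Op 1: gossip N2<->N0 -> N2.N0=(alive,v0) N2.N1=(alive,v0) N2.N2=(alive,v0) | N0.N0=(alive,v0) N0.N1=(alive,v0) N0.N2=(alive,v0)
Op 2: gossip N1<->N2 -> N1.N0=(alive,v0) N1.N1=(alive,v0) N1.N2=(alive,v0) | N2.N0=(alive,v0) N2.N1=(alive,v0) N2.N2=(alive,v0)
Op 3: N0 marks N0=dead -> (dead,v1)
Op 4: gossip N2<->N0 -> N2.N0=(dead,v1) N2.N1=(alive,v0) N2.N2=(alive,v0) | N0.N0=(dead,v1) N0.N1=(alive,v0) N0.N2=(alive,v0)
Op 5: gossip N1<->N0 -> N1.N0=(dead,v1) N1.N1=(alive,v0) N1.N2=(alive,v0) | N0.N0=(dead,v1) N0.N1=(alive,v0) N0.N2=(alive,v0)
Op 6: gossip N1<->N2 -> N1.N0=(dead,v1) N1.N1=(alive,v0) N1.N2=(alive,v0) | N2.N0=(dead,v1) N2.N1=(alive,v0) N2.N2=(alive,v0)
Op 7: gossip N1<->N2 -> N1.N0=(dead,v1) N1.N1=(alive,v0) N1.N2=(alive,v0) | N2.N0=(dead,v1) N2.N1=(alive,v0) N2.N2=(alive,v0)
Op 8: gossip N2<->N0 -> N2.N0=(dead,v1) N2.N1=(alive,v0) N2.N2=(alive,v0) | N0.N0=(dead,v1) N0.N1=(alive,v0) N0.N2=(alive,v0)
Op 9: N1 marks N2=alive -> (alive,v1)
Op 10: N2 marks N0=suspect -> (suspect,v2)
Op 11: N2 marks N0=dead -> (dead,v3)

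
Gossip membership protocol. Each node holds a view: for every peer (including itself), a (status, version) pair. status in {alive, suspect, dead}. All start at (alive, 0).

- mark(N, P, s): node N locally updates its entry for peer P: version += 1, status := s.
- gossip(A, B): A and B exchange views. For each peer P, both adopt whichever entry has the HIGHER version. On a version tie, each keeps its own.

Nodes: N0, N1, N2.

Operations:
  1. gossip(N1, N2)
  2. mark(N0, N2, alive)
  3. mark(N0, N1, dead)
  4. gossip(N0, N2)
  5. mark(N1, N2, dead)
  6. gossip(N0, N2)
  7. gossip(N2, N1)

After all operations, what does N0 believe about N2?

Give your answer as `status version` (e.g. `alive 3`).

Answer: alive 1

Derivation:
Op 1: gossip N1<->N2 -> N1.N0=(alive,v0) N1.N1=(alive,v0) N1.N2=(alive,v0) | N2.N0=(alive,v0) N2.N1=(alive,v0) N2.N2=(alive,v0)
Op 2: N0 marks N2=alive -> (alive,v1)
Op 3: N0 marks N1=dead -> (dead,v1)
Op 4: gossip N0<->N2 -> N0.N0=(alive,v0) N0.N1=(dead,v1) N0.N2=(alive,v1) | N2.N0=(alive,v0) N2.N1=(dead,v1) N2.N2=(alive,v1)
Op 5: N1 marks N2=dead -> (dead,v1)
Op 6: gossip N0<->N2 -> N0.N0=(alive,v0) N0.N1=(dead,v1) N0.N2=(alive,v1) | N2.N0=(alive,v0) N2.N1=(dead,v1) N2.N2=(alive,v1)
Op 7: gossip N2<->N1 -> N2.N0=(alive,v0) N2.N1=(dead,v1) N2.N2=(alive,v1) | N1.N0=(alive,v0) N1.N1=(dead,v1) N1.N2=(dead,v1)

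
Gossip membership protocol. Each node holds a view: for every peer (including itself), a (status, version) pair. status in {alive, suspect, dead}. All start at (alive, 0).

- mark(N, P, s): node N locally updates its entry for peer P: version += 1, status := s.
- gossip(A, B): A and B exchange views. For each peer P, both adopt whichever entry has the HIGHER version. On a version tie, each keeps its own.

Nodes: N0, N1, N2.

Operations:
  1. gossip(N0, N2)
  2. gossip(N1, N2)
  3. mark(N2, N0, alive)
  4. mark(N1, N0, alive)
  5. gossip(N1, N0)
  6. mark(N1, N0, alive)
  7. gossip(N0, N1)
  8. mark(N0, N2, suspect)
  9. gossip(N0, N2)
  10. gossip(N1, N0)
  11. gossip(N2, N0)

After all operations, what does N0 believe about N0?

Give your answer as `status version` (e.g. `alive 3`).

Answer: alive 2

Derivation:
Op 1: gossip N0<->N2 -> N0.N0=(alive,v0) N0.N1=(alive,v0) N0.N2=(alive,v0) | N2.N0=(alive,v0) N2.N1=(alive,v0) N2.N2=(alive,v0)
Op 2: gossip N1<->N2 -> N1.N0=(alive,v0) N1.N1=(alive,v0) N1.N2=(alive,v0) | N2.N0=(alive,v0) N2.N1=(alive,v0) N2.N2=(alive,v0)
Op 3: N2 marks N0=alive -> (alive,v1)
Op 4: N1 marks N0=alive -> (alive,v1)
Op 5: gossip N1<->N0 -> N1.N0=(alive,v1) N1.N1=(alive,v0) N1.N2=(alive,v0) | N0.N0=(alive,v1) N0.N1=(alive,v0) N0.N2=(alive,v0)
Op 6: N1 marks N0=alive -> (alive,v2)
Op 7: gossip N0<->N1 -> N0.N0=(alive,v2) N0.N1=(alive,v0) N0.N2=(alive,v0) | N1.N0=(alive,v2) N1.N1=(alive,v0) N1.N2=(alive,v0)
Op 8: N0 marks N2=suspect -> (suspect,v1)
Op 9: gossip N0<->N2 -> N0.N0=(alive,v2) N0.N1=(alive,v0) N0.N2=(suspect,v1) | N2.N0=(alive,v2) N2.N1=(alive,v0) N2.N2=(suspect,v1)
Op 10: gossip N1<->N0 -> N1.N0=(alive,v2) N1.N1=(alive,v0) N1.N2=(suspect,v1) | N0.N0=(alive,v2) N0.N1=(alive,v0) N0.N2=(suspect,v1)
Op 11: gossip N2<->N0 -> N2.N0=(alive,v2) N2.N1=(alive,v0) N2.N2=(suspect,v1) | N0.N0=(alive,v2) N0.N1=(alive,v0) N0.N2=(suspect,v1)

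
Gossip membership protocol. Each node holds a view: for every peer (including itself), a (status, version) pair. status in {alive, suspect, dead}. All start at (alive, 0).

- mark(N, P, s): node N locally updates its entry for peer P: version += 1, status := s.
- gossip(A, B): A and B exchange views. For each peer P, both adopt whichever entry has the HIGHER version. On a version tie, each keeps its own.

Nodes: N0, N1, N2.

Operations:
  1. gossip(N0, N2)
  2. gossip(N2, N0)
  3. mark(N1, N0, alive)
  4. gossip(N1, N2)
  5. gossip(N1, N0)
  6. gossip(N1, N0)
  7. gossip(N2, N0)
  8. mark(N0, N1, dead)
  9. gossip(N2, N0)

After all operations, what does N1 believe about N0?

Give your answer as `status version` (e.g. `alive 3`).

Answer: alive 1

Derivation:
Op 1: gossip N0<->N2 -> N0.N0=(alive,v0) N0.N1=(alive,v0) N0.N2=(alive,v0) | N2.N0=(alive,v0) N2.N1=(alive,v0) N2.N2=(alive,v0)
Op 2: gossip N2<->N0 -> N2.N0=(alive,v0) N2.N1=(alive,v0) N2.N2=(alive,v0) | N0.N0=(alive,v0) N0.N1=(alive,v0) N0.N2=(alive,v0)
Op 3: N1 marks N0=alive -> (alive,v1)
Op 4: gossip N1<->N2 -> N1.N0=(alive,v1) N1.N1=(alive,v0) N1.N2=(alive,v0) | N2.N0=(alive,v1) N2.N1=(alive,v0) N2.N2=(alive,v0)
Op 5: gossip N1<->N0 -> N1.N0=(alive,v1) N1.N1=(alive,v0) N1.N2=(alive,v0) | N0.N0=(alive,v1) N0.N1=(alive,v0) N0.N2=(alive,v0)
Op 6: gossip N1<->N0 -> N1.N0=(alive,v1) N1.N1=(alive,v0) N1.N2=(alive,v0) | N0.N0=(alive,v1) N0.N1=(alive,v0) N0.N2=(alive,v0)
Op 7: gossip N2<->N0 -> N2.N0=(alive,v1) N2.N1=(alive,v0) N2.N2=(alive,v0) | N0.N0=(alive,v1) N0.N1=(alive,v0) N0.N2=(alive,v0)
Op 8: N0 marks N1=dead -> (dead,v1)
Op 9: gossip N2<->N0 -> N2.N0=(alive,v1) N2.N1=(dead,v1) N2.N2=(alive,v0) | N0.N0=(alive,v1) N0.N1=(dead,v1) N0.N2=(alive,v0)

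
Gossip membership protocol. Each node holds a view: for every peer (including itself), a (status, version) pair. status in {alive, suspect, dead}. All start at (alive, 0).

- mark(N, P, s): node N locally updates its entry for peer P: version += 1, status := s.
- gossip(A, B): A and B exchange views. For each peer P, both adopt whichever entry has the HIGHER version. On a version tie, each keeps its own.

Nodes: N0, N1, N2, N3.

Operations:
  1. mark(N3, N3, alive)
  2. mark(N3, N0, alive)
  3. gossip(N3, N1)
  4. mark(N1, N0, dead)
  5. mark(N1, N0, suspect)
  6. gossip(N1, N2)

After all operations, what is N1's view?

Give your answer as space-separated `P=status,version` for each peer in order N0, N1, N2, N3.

Op 1: N3 marks N3=alive -> (alive,v1)
Op 2: N3 marks N0=alive -> (alive,v1)
Op 3: gossip N3<->N1 -> N3.N0=(alive,v1) N3.N1=(alive,v0) N3.N2=(alive,v0) N3.N3=(alive,v1) | N1.N0=(alive,v1) N1.N1=(alive,v0) N1.N2=(alive,v0) N1.N3=(alive,v1)
Op 4: N1 marks N0=dead -> (dead,v2)
Op 5: N1 marks N0=suspect -> (suspect,v3)
Op 6: gossip N1<->N2 -> N1.N0=(suspect,v3) N1.N1=(alive,v0) N1.N2=(alive,v0) N1.N3=(alive,v1) | N2.N0=(suspect,v3) N2.N1=(alive,v0) N2.N2=(alive,v0) N2.N3=(alive,v1)

Answer: N0=suspect,3 N1=alive,0 N2=alive,0 N3=alive,1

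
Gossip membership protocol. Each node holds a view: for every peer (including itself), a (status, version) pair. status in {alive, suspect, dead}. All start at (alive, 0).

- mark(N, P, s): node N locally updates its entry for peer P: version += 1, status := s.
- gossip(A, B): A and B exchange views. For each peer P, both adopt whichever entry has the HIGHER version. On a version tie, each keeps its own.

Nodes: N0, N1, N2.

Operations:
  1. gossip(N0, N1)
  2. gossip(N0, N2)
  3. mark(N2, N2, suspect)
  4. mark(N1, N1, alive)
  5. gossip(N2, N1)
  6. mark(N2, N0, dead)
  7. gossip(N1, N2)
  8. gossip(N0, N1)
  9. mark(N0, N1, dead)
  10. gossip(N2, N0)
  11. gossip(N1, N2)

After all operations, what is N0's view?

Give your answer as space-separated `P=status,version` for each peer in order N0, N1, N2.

Answer: N0=dead,1 N1=dead,2 N2=suspect,1

Derivation:
Op 1: gossip N0<->N1 -> N0.N0=(alive,v0) N0.N1=(alive,v0) N0.N2=(alive,v0) | N1.N0=(alive,v0) N1.N1=(alive,v0) N1.N2=(alive,v0)
Op 2: gossip N0<->N2 -> N0.N0=(alive,v0) N0.N1=(alive,v0) N0.N2=(alive,v0) | N2.N0=(alive,v0) N2.N1=(alive,v0) N2.N2=(alive,v0)
Op 3: N2 marks N2=suspect -> (suspect,v1)
Op 4: N1 marks N1=alive -> (alive,v1)
Op 5: gossip N2<->N1 -> N2.N0=(alive,v0) N2.N1=(alive,v1) N2.N2=(suspect,v1) | N1.N0=(alive,v0) N1.N1=(alive,v1) N1.N2=(suspect,v1)
Op 6: N2 marks N0=dead -> (dead,v1)
Op 7: gossip N1<->N2 -> N1.N0=(dead,v1) N1.N1=(alive,v1) N1.N2=(suspect,v1) | N2.N0=(dead,v1) N2.N1=(alive,v1) N2.N2=(suspect,v1)
Op 8: gossip N0<->N1 -> N0.N0=(dead,v1) N0.N1=(alive,v1) N0.N2=(suspect,v1) | N1.N0=(dead,v1) N1.N1=(alive,v1) N1.N2=(suspect,v1)
Op 9: N0 marks N1=dead -> (dead,v2)
Op 10: gossip N2<->N0 -> N2.N0=(dead,v1) N2.N1=(dead,v2) N2.N2=(suspect,v1) | N0.N0=(dead,v1) N0.N1=(dead,v2) N0.N2=(suspect,v1)
Op 11: gossip N1<->N2 -> N1.N0=(dead,v1) N1.N1=(dead,v2) N1.N2=(suspect,v1) | N2.N0=(dead,v1) N2.N1=(dead,v2) N2.N2=(suspect,v1)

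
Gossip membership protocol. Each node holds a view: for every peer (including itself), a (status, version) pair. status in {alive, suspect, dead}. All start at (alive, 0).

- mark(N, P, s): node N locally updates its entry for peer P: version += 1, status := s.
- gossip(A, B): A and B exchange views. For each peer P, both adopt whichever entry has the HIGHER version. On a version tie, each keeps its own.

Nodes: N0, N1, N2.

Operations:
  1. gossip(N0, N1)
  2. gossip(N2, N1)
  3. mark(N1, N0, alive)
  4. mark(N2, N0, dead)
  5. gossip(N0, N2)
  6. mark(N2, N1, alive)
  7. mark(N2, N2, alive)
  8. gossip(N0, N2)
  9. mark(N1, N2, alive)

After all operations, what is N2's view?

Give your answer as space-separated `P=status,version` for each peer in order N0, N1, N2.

Op 1: gossip N0<->N1 -> N0.N0=(alive,v0) N0.N1=(alive,v0) N0.N2=(alive,v0) | N1.N0=(alive,v0) N1.N1=(alive,v0) N1.N2=(alive,v0)
Op 2: gossip N2<->N1 -> N2.N0=(alive,v0) N2.N1=(alive,v0) N2.N2=(alive,v0) | N1.N0=(alive,v0) N1.N1=(alive,v0) N1.N2=(alive,v0)
Op 3: N1 marks N0=alive -> (alive,v1)
Op 4: N2 marks N0=dead -> (dead,v1)
Op 5: gossip N0<->N2 -> N0.N0=(dead,v1) N0.N1=(alive,v0) N0.N2=(alive,v0) | N2.N0=(dead,v1) N2.N1=(alive,v0) N2.N2=(alive,v0)
Op 6: N2 marks N1=alive -> (alive,v1)
Op 7: N2 marks N2=alive -> (alive,v1)
Op 8: gossip N0<->N2 -> N0.N0=(dead,v1) N0.N1=(alive,v1) N0.N2=(alive,v1) | N2.N0=(dead,v1) N2.N1=(alive,v1) N2.N2=(alive,v1)
Op 9: N1 marks N2=alive -> (alive,v1)

Answer: N0=dead,1 N1=alive,1 N2=alive,1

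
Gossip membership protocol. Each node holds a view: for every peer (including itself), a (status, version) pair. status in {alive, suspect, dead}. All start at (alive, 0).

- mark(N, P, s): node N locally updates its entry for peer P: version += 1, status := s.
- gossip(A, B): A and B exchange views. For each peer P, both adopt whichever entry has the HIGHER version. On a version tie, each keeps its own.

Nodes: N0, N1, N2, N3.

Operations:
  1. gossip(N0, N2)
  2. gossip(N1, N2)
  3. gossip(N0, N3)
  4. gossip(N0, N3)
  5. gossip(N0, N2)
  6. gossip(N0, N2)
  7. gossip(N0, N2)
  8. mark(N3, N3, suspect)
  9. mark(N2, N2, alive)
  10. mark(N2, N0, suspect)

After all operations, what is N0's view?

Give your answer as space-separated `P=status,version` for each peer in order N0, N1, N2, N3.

Answer: N0=alive,0 N1=alive,0 N2=alive,0 N3=alive,0

Derivation:
Op 1: gossip N0<->N2 -> N0.N0=(alive,v0) N0.N1=(alive,v0) N0.N2=(alive,v0) N0.N3=(alive,v0) | N2.N0=(alive,v0) N2.N1=(alive,v0) N2.N2=(alive,v0) N2.N3=(alive,v0)
Op 2: gossip N1<->N2 -> N1.N0=(alive,v0) N1.N1=(alive,v0) N1.N2=(alive,v0) N1.N3=(alive,v0) | N2.N0=(alive,v0) N2.N1=(alive,v0) N2.N2=(alive,v0) N2.N3=(alive,v0)
Op 3: gossip N0<->N3 -> N0.N0=(alive,v0) N0.N1=(alive,v0) N0.N2=(alive,v0) N0.N3=(alive,v0) | N3.N0=(alive,v0) N3.N1=(alive,v0) N3.N2=(alive,v0) N3.N3=(alive,v0)
Op 4: gossip N0<->N3 -> N0.N0=(alive,v0) N0.N1=(alive,v0) N0.N2=(alive,v0) N0.N3=(alive,v0) | N3.N0=(alive,v0) N3.N1=(alive,v0) N3.N2=(alive,v0) N3.N3=(alive,v0)
Op 5: gossip N0<->N2 -> N0.N0=(alive,v0) N0.N1=(alive,v0) N0.N2=(alive,v0) N0.N3=(alive,v0) | N2.N0=(alive,v0) N2.N1=(alive,v0) N2.N2=(alive,v0) N2.N3=(alive,v0)
Op 6: gossip N0<->N2 -> N0.N0=(alive,v0) N0.N1=(alive,v0) N0.N2=(alive,v0) N0.N3=(alive,v0) | N2.N0=(alive,v0) N2.N1=(alive,v0) N2.N2=(alive,v0) N2.N3=(alive,v0)
Op 7: gossip N0<->N2 -> N0.N0=(alive,v0) N0.N1=(alive,v0) N0.N2=(alive,v0) N0.N3=(alive,v0) | N2.N0=(alive,v0) N2.N1=(alive,v0) N2.N2=(alive,v0) N2.N3=(alive,v0)
Op 8: N3 marks N3=suspect -> (suspect,v1)
Op 9: N2 marks N2=alive -> (alive,v1)
Op 10: N2 marks N0=suspect -> (suspect,v1)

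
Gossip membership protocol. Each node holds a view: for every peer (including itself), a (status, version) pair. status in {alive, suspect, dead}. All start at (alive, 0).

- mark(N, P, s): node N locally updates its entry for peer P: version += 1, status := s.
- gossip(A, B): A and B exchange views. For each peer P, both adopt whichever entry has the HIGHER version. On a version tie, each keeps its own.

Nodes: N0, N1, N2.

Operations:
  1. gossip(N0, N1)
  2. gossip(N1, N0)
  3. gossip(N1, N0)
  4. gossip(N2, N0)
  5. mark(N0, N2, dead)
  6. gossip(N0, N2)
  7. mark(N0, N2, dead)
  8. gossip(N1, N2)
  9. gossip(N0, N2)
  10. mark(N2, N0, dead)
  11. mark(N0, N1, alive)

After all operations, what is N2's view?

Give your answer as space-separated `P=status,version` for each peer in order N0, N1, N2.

Op 1: gossip N0<->N1 -> N0.N0=(alive,v0) N0.N1=(alive,v0) N0.N2=(alive,v0) | N1.N0=(alive,v0) N1.N1=(alive,v0) N1.N2=(alive,v0)
Op 2: gossip N1<->N0 -> N1.N0=(alive,v0) N1.N1=(alive,v0) N1.N2=(alive,v0) | N0.N0=(alive,v0) N0.N1=(alive,v0) N0.N2=(alive,v0)
Op 3: gossip N1<->N0 -> N1.N0=(alive,v0) N1.N1=(alive,v0) N1.N2=(alive,v0) | N0.N0=(alive,v0) N0.N1=(alive,v0) N0.N2=(alive,v0)
Op 4: gossip N2<->N0 -> N2.N0=(alive,v0) N2.N1=(alive,v0) N2.N2=(alive,v0) | N0.N0=(alive,v0) N0.N1=(alive,v0) N0.N2=(alive,v0)
Op 5: N0 marks N2=dead -> (dead,v1)
Op 6: gossip N0<->N2 -> N0.N0=(alive,v0) N0.N1=(alive,v0) N0.N2=(dead,v1) | N2.N0=(alive,v0) N2.N1=(alive,v0) N2.N2=(dead,v1)
Op 7: N0 marks N2=dead -> (dead,v2)
Op 8: gossip N1<->N2 -> N1.N0=(alive,v0) N1.N1=(alive,v0) N1.N2=(dead,v1) | N2.N0=(alive,v0) N2.N1=(alive,v0) N2.N2=(dead,v1)
Op 9: gossip N0<->N2 -> N0.N0=(alive,v0) N0.N1=(alive,v0) N0.N2=(dead,v2) | N2.N0=(alive,v0) N2.N1=(alive,v0) N2.N2=(dead,v2)
Op 10: N2 marks N0=dead -> (dead,v1)
Op 11: N0 marks N1=alive -> (alive,v1)

Answer: N0=dead,1 N1=alive,0 N2=dead,2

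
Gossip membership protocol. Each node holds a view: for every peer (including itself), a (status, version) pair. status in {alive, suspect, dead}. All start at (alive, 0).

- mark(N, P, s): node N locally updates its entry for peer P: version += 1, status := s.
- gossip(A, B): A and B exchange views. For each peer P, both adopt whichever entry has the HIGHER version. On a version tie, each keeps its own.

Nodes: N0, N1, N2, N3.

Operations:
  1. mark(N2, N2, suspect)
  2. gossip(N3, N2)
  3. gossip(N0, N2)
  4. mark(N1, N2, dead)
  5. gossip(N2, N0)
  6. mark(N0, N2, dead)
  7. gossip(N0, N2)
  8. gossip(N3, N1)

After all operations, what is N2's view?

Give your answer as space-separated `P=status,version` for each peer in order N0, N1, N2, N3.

Answer: N0=alive,0 N1=alive,0 N2=dead,2 N3=alive,0

Derivation:
Op 1: N2 marks N2=suspect -> (suspect,v1)
Op 2: gossip N3<->N2 -> N3.N0=(alive,v0) N3.N1=(alive,v0) N3.N2=(suspect,v1) N3.N3=(alive,v0) | N2.N0=(alive,v0) N2.N1=(alive,v0) N2.N2=(suspect,v1) N2.N3=(alive,v0)
Op 3: gossip N0<->N2 -> N0.N0=(alive,v0) N0.N1=(alive,v0) N0.N2=(suspect,v1) N0.N3=(alive,v0) | N2.N0=(alive,v0) N2.N1=(alive,v0) N2.N2=(suspect,v1) N2.N3=(alive,v0)
Op 4: N1 marks N2=dead -> (dead,v1)
Op 5: gossip N2<->N0 -> N2.N0=(alive,v0) N2.N1=(alive,v0) N2.N2=(suspect,v1) N2.N3=(alive,v0) | N0.N0=(alive,v0) N0.N1=(alive,v0) N0.N2=(suspect,v1) N0.N3=(alive,v0)
Op 6: N0 marks N2=dead -> (dead,v2)
Op 7: gossip N0<->N2 -> N0.N0=(alive,v0) N0.N1=(alive,v0) N0.N2=(dead,v2) N0.N3=(alive,v0) | N2.N0=(alive,v0) N2.N1=(alive,v0) N2.N2=(dead,v2) N2.N3=(alive,v0)
Op 8: gossip N3<->N1 -> N3.N0=(alive,v0) N3.N1=(alive,v0) N3.N2=(suspect,v1) N3.N3=(alive,v0) | N1.N0=(alive,v0) N1.N1=(alive,v0) N1.N2=(dead,v1) N1.N3=(alive,v0)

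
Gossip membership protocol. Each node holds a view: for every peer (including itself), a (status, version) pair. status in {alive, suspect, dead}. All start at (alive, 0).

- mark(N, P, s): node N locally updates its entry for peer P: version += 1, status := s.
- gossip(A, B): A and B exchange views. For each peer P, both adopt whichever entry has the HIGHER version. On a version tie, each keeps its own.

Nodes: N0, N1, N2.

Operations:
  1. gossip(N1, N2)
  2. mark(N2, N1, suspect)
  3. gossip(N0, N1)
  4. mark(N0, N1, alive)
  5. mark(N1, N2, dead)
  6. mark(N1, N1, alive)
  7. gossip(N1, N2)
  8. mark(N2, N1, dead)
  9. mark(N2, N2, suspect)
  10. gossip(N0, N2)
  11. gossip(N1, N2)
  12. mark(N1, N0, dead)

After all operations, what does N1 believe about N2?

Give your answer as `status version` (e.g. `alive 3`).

Op 1: gossip N1<->N2 -> N1.N0=(alive,v0) N1.N1=(alive,v0) N1.N2=(alive,v0) | N2.N0=(alive,v0) N2.N1=(alive,v0) N2.N2=(alive,v0)
Op 2: N2 marks N1=suspect -> (suspect,v1)
Op 3: gossip N0<->N1 -> N0.N0=(alive,v0) N0.N1=(alive,v0) N0.N2=(alive,v0) | N1.N0=(alive,v0) N1.N1=(alive,v0) N1.N2=(alive,v0)
Op 4: N0 marks N1=alive -> (alive,v1)
Op 5: N1 marks N2=dead -> (dead,v1)
Op 6: N1 marks N1=alive -> (alive,v1)
Op 7: gossip N1<->N2 -> N1.N0=(alive,v0) N1.N1=(alive,v1) N1.N2=(dead,v1) | N2.N0=(alive,v0) N2.N1=(suspect,v1) N2.N2=(dead,v1)
Op 8: N2 marks N1=dead -> (dead,v2)
Op 9: N2 marks N2=suspect -> (suspect,v2)
Op 10: gossip N0<->N2 -> N0.N0=(alive,v0) N0.N1=(dead,v2) N0.N2=(suspect,v2) | N2.N0=(alive,v0) N2.N1=(dead,v2) N2.N2=(suspect,v2)
Op 11: gossip N1<->N2 -> N1.N0=(alive,v0) N1.N1=(dead,v2) N1.N2=(suspect,v2) | N2.N0=(alive,v0) N2.N1=(dead,v2) N2.N2=(suspect,v2)
Op 12: N1 marks N0=dead -> (dead,v1)

Answer: suspect 2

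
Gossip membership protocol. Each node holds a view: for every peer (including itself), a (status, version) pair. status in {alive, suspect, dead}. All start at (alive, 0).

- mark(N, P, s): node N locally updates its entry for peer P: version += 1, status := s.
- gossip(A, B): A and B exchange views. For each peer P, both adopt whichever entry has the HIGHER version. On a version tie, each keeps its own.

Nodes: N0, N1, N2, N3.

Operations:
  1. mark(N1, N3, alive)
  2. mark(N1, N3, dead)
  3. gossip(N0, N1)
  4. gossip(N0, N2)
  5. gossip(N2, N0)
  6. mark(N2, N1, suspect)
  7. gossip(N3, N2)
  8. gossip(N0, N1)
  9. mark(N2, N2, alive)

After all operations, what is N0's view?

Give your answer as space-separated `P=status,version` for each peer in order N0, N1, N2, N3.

Answer: N0=alive,0 N1=alive,0 N2=alive,0 N3=dead,2

Derivation:
Op 1: N1 marks N3=alive -> (alive,v1)
Op 2: N1 marks N3=dead -> (dead,v2)
Op 3: gossip N0<->N1 -> N0.N0=(alive,v0) N0.N1=(alive,v0) N0.N2=(alive,v0) N0.N3=(dead,v2) | N1.N0=(alive,v0) N1.N1=(alive,v0) N1.N2=(alive,v0) N1.N3=(dead,v2)
Op 4: gossip N0<->N2 -> N0.N0=(alive,v0) N0.N1=(alive,v0) N0.N2=(alive,v0) N0.N3=(dead,v2) | N2.N0=(alive,v0) N2.N1=(alive,v0) N2.N2=(alive,v0) N2.N3=(dead,v2)
Op 5: gossip N2<->N0 -> N2.N0=(alive,v0) N2.N1=(alive,v0) N2.N2=(alive,v0) N2.N3=(dead,v2) | N0.N0=(alive,v0) N0.N1=(alive,v0) N0.N2=(alive,v0) N0.N3=(dead,v2)
Op 6: N2 marks N1=suspect -> (suspect,v1)
Op 7: gossip N3<->N2 -> N3.N0=(alive,v0) N3.N1=(suspect,v1) N3.N2=(alive,v0) N3.N3=(dead,v2) | N2.N0=(alive,v0) N2.N1=(suspect,v1) N2.N2=(alive,v0) N2.N3=(dead,v2)
Op 8: gossip N0<->N1 -> N0.N0=(alive,v0) N0.N1=(alive,v0) N0.N2=(alive,v0) N0.N3=(dead,v2) | N1.N0=(alive,v0) N1.N1=(alive,v0) N1.N2=(alive,v0) N1.N3=(dead,v2)
Op 9: N2 marks N2=alive -> (alive,v1)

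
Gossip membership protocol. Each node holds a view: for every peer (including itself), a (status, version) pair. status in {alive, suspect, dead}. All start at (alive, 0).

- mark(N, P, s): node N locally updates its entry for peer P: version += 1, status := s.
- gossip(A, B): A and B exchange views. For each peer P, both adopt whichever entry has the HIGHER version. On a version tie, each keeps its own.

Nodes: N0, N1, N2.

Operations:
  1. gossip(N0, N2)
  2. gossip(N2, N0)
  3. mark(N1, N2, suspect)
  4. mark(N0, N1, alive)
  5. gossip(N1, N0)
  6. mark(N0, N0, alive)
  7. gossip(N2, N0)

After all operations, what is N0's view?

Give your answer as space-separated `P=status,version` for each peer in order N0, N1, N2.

Op 1: gossip N0<->N2 -> N0.N0=(alive,v0) N0.N1=(alive,v0) N0.N2=(alive,v0) | N2.N0=(alive,v0) N2.N1=(alive,v0) N2.N2=(alive,v0)
Op 2: gossip N2<->N0 -> N2.N0=(alive,v0) N2.N1=(alive,v0) N2.N2=(alive,v0) | N0.N0=(alive,v0) N0.N1=(alive,v0) N0.N2=(alive,v0)
Op 3: N1 marks N2=suspect -> (suspect,v1)
Op 4: N0 marks N1=alive -> (alive,v1)
Op 5: gossip N1<->N0 -> N1.N0=(alive,v0) N1.N1=(alive,v1) N1.N2=(suspect,v1) | N0.N0=(alive,v0) N0.N1=(alive,v1) N0.N2=(suspect,v1)
Op 6: N0 marks N0=alive -> (alive,v1)
Op 7: gossip N2<->N0 -> N2.N0=(alive,v1) N2.N1=(alive,v1) N2.N2=(suspect,v1) | N0.N0=(alive,v1) N0.N1=(alive,v1) N0.N2=(suspect,v1)

Answer: N0=alive,1 N1=alive,1 N2=suspect,1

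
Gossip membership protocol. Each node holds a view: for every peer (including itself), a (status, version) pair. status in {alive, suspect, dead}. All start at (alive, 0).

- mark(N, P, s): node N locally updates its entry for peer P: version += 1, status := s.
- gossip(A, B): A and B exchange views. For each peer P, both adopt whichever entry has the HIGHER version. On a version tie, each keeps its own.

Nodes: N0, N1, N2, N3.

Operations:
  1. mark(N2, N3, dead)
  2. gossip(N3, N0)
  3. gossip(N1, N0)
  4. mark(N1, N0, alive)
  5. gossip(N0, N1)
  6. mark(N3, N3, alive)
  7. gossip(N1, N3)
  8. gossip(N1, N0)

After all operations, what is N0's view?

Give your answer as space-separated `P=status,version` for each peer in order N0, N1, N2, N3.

Answer: N0=alive,1 N1=alive,0 N2=alive,0 N3=alive,1

Derivation:
Op 1: N2 marks N3=dead -> (dead,v1)
Op 2: gossip N3<->N0 -> N3.N0=(alive,v0) N3.N1=(alive,v0) N3.N2=(alive,v0) N3.N3=(alive,v0) | N0.N0=(alive,v0) N0.N1=(alive,v0) N0.N2=(alive,v0) N0.N3=(alive,v0)
Op 3: gossip N1<->N0 -> N1.N0=(alive,v0) N1.N1=(alive,v0) N1.N2=(alive,v0) N1.N3=(alive,v0) | N0.N0=(alive,v0) N0.N1=(alive,v0) N0.N2=(alive,v0) N0.N3=(alive,v0)
Op 4: N1 marks N0=alive -> (alive,v1)
Op 5: gossip N0<->N1 -> N0.N0=(alive,v1) N0.N1=(alive,v0) N0.N2=(alive,v0) N0.N3=(alive,v0) | N1.N0=(alive,v1) N1.N1=(alive,v0) N1.N2=(alive,v0) N1.N3=(alive,v0)
Op 6: N3 marks N3=alive -> (alive,v1)
Op 7: gossip N1<->N3 -> N1.N0=(alive,v1) N1.N1=(alive,v0) N1.N2=(alive,v0) N1.N3=(alive,v1) | N3.N0=(alive,v1) N3.N1=(alive,v0) N3.N2=(alive,v0) N3.N3=(alive,v1)
Op 8: gossip N1<->N0 -> N1.N0=(alive,v1) N1.N1=(alive,v0) N1.N2=(alive,v0) N1.N3=(alive,v1) | N0.N0=(alive,v1) N0.N1=(alive,v0) N0.N2=(alive,v0) N0.N3=(alive,v1)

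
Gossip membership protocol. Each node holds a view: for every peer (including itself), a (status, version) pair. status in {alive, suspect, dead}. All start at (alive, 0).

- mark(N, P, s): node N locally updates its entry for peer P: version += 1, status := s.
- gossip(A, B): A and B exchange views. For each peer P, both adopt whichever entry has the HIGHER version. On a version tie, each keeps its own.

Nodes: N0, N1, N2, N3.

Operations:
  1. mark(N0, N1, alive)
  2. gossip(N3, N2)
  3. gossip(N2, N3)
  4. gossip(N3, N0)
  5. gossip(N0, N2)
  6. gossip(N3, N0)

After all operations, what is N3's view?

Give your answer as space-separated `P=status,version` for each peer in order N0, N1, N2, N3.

Answer: N0=alive,0 N1=alive,1 N2=alive,0 N3=alive,0

Derivation:
Op 1: N0 marks N1=alive -> (alive,v1)
Op 2: gossip N3<->N2 -> N3.N0=(alive,v0) N3.N1=(alive,v0) N3.N2=(alive,v0) N3.N3=(alive,v0) | N2.N0=(alive,v0) N2.N1=(alive,v0) N2.N2=(alive,v0) N2.N3=(alive,v0)
Op 3: gossip N2<->N3 -> N2.N0=(alive,v0) N2.N1=(alive,v0) N2.N2=(alive,v0) N2.N3=(alive,v0) | N3.N0=(alive,v0) N3.N1=(alive,v0) N3.N2=(alive,v0) N3.N3=(alive,v0)
Op 4: gossip N3<->N0 -> N3.N0=(alive,v0) N3.N1=(alive,v1) N3.N2=(alive,v0) N3.N3=(alive,v0) | N0.N0=(alive,v0) N0.N1=(alive,v1) N0.N2=(alive,v0) N0.N3=(alive,v0)
Op 5: gossip N0<->N2 -> N0.N0=(alive,v0) N0.N1=(alive,v1) N0.N2=(alive,v0) N0.N3=(alive,v0) | N2.N0=(alive,v0) N2.N1=(alive,v1) N2.N2=(alive,v0) N2.N3=(alive,v0)
Op 6: gossip N3<->N0 -> N3.N0=(alive,v0) N3.N1=(alive,v1) N3.N2=(alive,v0) N3.N3=(alive,v0) | N0.N0=(alive,v0) N0.N1=(alive,v1) N0.N2=(alive,v0) N0.N3=(alive,v0)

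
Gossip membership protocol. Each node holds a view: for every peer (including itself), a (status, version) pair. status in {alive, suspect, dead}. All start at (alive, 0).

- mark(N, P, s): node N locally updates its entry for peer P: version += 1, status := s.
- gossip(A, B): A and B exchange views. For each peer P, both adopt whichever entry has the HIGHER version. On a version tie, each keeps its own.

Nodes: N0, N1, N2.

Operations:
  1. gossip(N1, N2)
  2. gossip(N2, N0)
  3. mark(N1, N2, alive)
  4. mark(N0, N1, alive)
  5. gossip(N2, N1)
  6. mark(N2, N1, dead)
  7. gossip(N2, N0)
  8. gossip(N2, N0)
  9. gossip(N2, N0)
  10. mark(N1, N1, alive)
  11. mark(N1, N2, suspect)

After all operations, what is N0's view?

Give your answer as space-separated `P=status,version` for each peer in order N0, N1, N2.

Op 1: gossip N1<->N2 -> N1.N0=(alive,v0) N1.N1=(alive,v0) N1.N2=(alive,v0) | N2.N0=(alive,v0) N2.N1=(alive,v0) N2.N2=(alive,v0)
Op 2: gossip N2<->N0 -> N2.N0=(alive,v0) N2.N1=(alive,v0) N2.N2=(alive,v0) | N0.N0=(alive,v0) N0.N1=(alive,v0) N0.N2=(alive,v0)
Op 3: N1 marks N2=alive -> (alive,v1)
Op 4: N0 marks N1=alive -> (alive,v1)
Op 5: gossip N2<->N1 -> N2.N0=(alive,v0) N2.N1=(alive,v0) N2.N2=(alive,v1) | N1.N0=(alive,v0) N1.N1=(alive,v0) N1.N2=(alive,v1)
Op 6: N2 marks N1=dead -> (dead,v1)
Op 7: gossip N2<->N0 -> N2.N0=(alive,v0) N2.N1=(dead,v1) N2.N2=(alive,v1) | N0.N0=(alive,v0) N0.N1=(alive,v1) N0.N2=(alive,v1)
Op 8: gossip N2<->N0 -> N2.N0=(alive,v0) N2.N1=(dead,v1) N2.N2=(alive,v1) | N0.N0=(alive,v0) N0.N1=(alive,v1) N0.N2=(alive,v1)
Op 9: gossip N2<->N0 -> N2.N0=(alive,v0) N2.N1=(dead,v1) N2.N2=(alive,v1) | N0.N0=(alive,v0) N0.N1=(alive,v1) N0.N2=(alive,v1)
Op 10: N1 marks N1=alive -> (alive,v1)
Op 11: N1 marks N2=suspect -> (suspect,v2)

Answer: N0=alive,0 N1=alive,1 N2=alive,1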